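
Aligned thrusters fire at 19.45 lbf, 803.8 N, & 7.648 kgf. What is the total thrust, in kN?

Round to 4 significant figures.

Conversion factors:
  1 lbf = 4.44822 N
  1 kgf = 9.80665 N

19.45 lbf × 4.44822 → 86.5179 N
803.8 N (already N)
7.648 kgf × 9.80665 → 75.0013 N
Total: 86.5179 + 803.8 + 75.0013 = 965.319 N
In kN: 965.319 / 1000 = 0.965319 kN

0.9653 kN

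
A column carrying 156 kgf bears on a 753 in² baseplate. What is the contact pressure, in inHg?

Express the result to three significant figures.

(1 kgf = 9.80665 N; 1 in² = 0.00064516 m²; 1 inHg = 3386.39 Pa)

156 kgf × 9.80665 → 1529.84 N
753 in² × 0.00064516 → 0.485805 m²
P = F / A = 1529.84 N / 0.485805 m² = 3149.08 Pa
3149.08 Pa ÷ (3386.39 Pa/inHg) = 0.929922 inHg

0.930 inHg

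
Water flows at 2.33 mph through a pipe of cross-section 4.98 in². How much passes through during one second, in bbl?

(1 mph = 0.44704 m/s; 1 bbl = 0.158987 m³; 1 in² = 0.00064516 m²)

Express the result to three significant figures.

0.0210 bbl

2.33 mph × 0.44704 → 1.0416 m/s
4.98 in² × 0.00064516 → 0.0032129 m²
V = v × A × t = 1.0416 m/s × 0.0032129 m² × 1 s = 0.00334656 m³
0.00334656 m³ ÷ (0.158987 m³/bbl) = 0.0210493 bbl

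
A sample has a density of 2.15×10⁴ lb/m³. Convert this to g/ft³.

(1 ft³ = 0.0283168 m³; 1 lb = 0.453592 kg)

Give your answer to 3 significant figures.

2.15×10⁴ lb/m³ × 0.453592 kg/lb = 9752.23 kg/m³
9752.23 kg/m³ ÷ 0.001 kg/g × 0.0283168 m³/ft³ = 276152 g/ft³

2.76×10⁵ g/ft³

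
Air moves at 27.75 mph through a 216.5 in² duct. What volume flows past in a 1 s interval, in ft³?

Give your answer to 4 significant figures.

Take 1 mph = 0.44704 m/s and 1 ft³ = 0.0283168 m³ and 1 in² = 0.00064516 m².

27.75 mph × 0.44704 → 12.4054 m/s
216.5 in² × 0.00064516 → 0.139677 m²
V = v × A × t = 12.4054 m/s × 0.139677 m² × 1 s = 1.73275 m³
1.73275 m³ ÷ (0.0283168 m³/ft³) = 61.1916 ft³

61.19 ft³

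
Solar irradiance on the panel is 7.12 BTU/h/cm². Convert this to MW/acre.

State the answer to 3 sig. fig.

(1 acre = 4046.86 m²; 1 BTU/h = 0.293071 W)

84.4 MW/acre

7.12 BTU/h/cm² × 0.293071 W/BTU/h ÷ 0.0001 m²/cm² = 20866.7 W/m²
20866.7 W/m² ÷ 1000000 W/MW × 4046.86 m²/acre = 84.4446 MW/acre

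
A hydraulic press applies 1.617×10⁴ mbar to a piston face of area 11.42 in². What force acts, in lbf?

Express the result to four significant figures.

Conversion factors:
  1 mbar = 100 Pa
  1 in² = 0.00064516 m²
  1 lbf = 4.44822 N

1.617×10⁴ mbar × 100 = 1.617×10⁶ Pa
11.42 in² × 0.00064516 = 0.00736773 m²
F = P × A = 1.617×10⁶ Pa × 0.00736773 m² = 11913.6 N
11913.6 N ÷ (4.44822 N/lbf) = 2678.28 lbf

2678 lbf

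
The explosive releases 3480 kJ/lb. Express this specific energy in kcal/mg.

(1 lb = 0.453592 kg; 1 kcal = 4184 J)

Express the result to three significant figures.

3480 kJ/lb × 1000 J/kJ ÷ 0.453592 kg/lb = 7.67209×10⁶ J/kg
7.67209×10⁶ J/kg ÷ 4184 J/kcal × 10⁻⁶ kg/mg = 0.00183367 kcal/mg

0.00183 kcal/mg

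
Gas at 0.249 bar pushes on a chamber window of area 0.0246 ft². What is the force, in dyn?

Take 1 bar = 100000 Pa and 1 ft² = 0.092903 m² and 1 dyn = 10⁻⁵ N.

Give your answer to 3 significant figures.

0.249 bar × 100000 → 24900 Pa
0.0246 ft² × 0.092903 → 0.00228541 m²
F = P × A = 24900 Pa × 0.00228541 m² = 56.9067 N
56.9067 N ÷ (10⁻⁵ N/dyn) = 5.69067×10⁶ dyn

5.69×10⁶ dyn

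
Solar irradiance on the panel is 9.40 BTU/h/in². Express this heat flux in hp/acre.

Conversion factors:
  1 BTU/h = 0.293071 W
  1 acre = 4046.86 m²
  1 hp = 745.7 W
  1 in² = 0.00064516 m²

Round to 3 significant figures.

2.32×10⁴ hp/acre

9.40 BTU/h/in² × 0.293071 W/BTU/h ÷ 0.00064516 m²/in² = 4270.05 W/m²
4270.05 W/m² ÷ 745.7 W/hp × 4046.86 m²/acre = 23173.3 hp/acre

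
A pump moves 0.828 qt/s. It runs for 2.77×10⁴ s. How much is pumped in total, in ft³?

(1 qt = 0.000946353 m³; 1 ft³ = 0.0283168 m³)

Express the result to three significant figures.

0.828 qt/s → 7.8358×10⁻⁴ m³/s
V = Q × t = 7.8358×10⁻⁴ × 27700 = 21.7052 m³
In ft³: 21.7052 / 0.0283168 = 766.513 ft³

767 ft³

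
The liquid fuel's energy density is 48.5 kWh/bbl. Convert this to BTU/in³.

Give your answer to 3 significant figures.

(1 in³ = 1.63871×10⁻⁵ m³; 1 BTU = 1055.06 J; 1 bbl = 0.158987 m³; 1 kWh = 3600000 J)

17.1 BTU/in³

48.5 kWh/bbl × 3600000 J/kWh ÷ 0.158987 m³/bbl = 1.0982×10⁹ J/m³
1.0982×10⁹ J/m³ ÷ 1055.06 J/BTU × 1.63871×10⁻⁵ m³/in³ = 17.0571 BTU/in³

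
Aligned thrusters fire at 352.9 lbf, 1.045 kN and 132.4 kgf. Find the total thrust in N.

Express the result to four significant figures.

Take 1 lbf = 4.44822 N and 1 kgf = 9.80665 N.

3913 N

352.9 lbf × 4.44822 = 1569.78 N
1.045 kN × 1000 = 1045 N
132.4 kgf × 9.80665 = 1298.4 N
Total: 1569.78 + 1045 + 1298.4 = 3913.18 N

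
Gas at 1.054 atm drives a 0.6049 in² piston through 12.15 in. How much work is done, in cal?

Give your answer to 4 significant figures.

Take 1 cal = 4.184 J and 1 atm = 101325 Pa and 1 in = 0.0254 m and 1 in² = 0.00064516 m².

3.074 cal

1.054 atm → 106797 Pa
0.6049 in² → 3.90257×10⁻⁴ m²
F = P × A = 106797 × 3.90257×10⁻⁴ = 41.6783 N
12.15 in → 0.30861 m
W = F × d = 41.6783 × 0.30861 = 12.8623 J
In cal: 12.8623 / 4.184 = 3.07416 cal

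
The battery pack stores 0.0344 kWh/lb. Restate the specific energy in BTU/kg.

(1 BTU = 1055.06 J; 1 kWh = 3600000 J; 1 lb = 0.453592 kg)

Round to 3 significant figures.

0.0344 kWh/lb × 3600000 J/kWh ÷ 0.453592 kg/lb = 273021 J/kg
273021 J/kg ÷ 1055.06 J/BTU = 258.773 BTU/kg

259 BTU/kg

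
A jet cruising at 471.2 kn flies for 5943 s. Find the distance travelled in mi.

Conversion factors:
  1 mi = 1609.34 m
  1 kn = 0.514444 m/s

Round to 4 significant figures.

895.2 mi

471.2 kn × 0.514444 = 242.406 m/s
d = v × t = 242.406 m/s × 5943 s = 1.44062×10⁶ m
1.44062×10⁶ m ÷ (1609.34 m/mi) = 895.162 mi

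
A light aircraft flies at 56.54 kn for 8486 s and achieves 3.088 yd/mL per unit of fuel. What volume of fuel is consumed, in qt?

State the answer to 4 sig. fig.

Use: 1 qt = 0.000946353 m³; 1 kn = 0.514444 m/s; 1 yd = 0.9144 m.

92.37 qt

56.54 kn → 29.0867 m/s
d = v × t = 29.0867 × 8486 = 246830 m
3.088 yd/mL → 2.82367×10⁶ m/m³
V = d / (distance per unit fuel) = 246830 / 2.82367×10⁶ = 0.0874146 m³
In qt: 0.0874146 / 0.000946353 = 92.37 qt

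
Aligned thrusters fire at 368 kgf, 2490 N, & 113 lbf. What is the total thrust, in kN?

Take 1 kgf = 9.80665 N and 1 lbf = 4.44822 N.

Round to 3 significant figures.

6.60 kN

368 kgf × 9.80665 = 3608.85 N
2490 N (already N)
113 lbf × 4.44822 = 502.649 N
Total: 3608.85 + 2490 + 502.649 = 6601.5 N
In kN: 6601.5 / 1000 = 6.6015 kN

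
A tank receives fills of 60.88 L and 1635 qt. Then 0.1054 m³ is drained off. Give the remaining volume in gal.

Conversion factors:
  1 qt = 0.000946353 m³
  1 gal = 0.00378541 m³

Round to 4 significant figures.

397.0 gal

60.88 L × 0.001 = 0.06088 m³
1635 qt × 0.000946353 = 1.54729 m³
0.1054 m³ (already m³)
Result: 0.06088 + 1.54729 − 0.1054 = 1.50277 m³
In gal: 1.50277 / 0.00378541 = 396.99 gal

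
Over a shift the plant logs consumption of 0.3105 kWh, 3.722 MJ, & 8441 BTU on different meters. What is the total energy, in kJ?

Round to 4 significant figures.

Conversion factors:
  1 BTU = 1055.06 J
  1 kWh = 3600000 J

1.375×10⁴ kJ

0.3105 kWh × 3600000 = 1.1178×10⁶ J
3.722 MJ × 1000000 = 3.722×10⁶ J
8441 BTU × 1055.06 = 8.90576×10⁶ J
Combined: 1.1178×10⁶ + 3.722×10⁶ + 8.90576×10⁶ = 1.37456×10⁷ J
In kJ: 1.37456×10⁷ / 1000 = 13745.6 kJ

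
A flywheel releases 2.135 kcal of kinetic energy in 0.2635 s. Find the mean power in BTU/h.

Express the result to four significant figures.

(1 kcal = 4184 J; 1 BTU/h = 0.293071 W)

2.135 kcal × 4184 → 8932.84 J
P = E / t = 8932.84 J / 0.2635 s = 33900.7 W
33900.7 W ÷ (0.293071 W/BTU/h) = 115674 BTU/h

1.157×10⁵ BTU/h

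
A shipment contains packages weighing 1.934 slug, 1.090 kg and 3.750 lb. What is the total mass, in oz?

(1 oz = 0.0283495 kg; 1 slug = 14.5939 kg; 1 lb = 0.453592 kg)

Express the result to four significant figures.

1.934 slug × 14.5939 = 28.2246 kg
1.090 kg (already kg)
3.750 lb × 0.453592 = 1.70097 kg
Sum: 28.2246 + 1.09 + 1.70097 = 31.0156 kg
In oz: 31.0156 / 0.0283495 = 1094.04 oz

1094 oz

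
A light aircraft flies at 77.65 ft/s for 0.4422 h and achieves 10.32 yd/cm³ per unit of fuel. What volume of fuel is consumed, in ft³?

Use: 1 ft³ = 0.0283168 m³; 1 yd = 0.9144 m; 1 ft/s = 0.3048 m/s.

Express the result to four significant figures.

77.65 ft/s → 23.6677 m/s
0.4422 h → 1591.92 s
d = v × t = 23.6677 × 1591.92 = 37677.1 m
10.32 yd/cm³ → 9.43661×10⁶ m/m³
V = d / (distance per unit fuel) = 37677.1 / 9.43661×10⁶ = 0.00399265 m³
In ft³: 0.00399265 / 0.0283168 = 0.140999 ft³

0.1410 ft³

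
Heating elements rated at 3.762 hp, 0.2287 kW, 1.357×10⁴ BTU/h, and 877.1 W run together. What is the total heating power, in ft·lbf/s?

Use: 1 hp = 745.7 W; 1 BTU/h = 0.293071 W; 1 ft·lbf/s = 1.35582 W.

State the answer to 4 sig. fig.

5818 ft·lbf/s

3.762 hp × 745.7 → 2805.32 W
0.2287 kW × 1000 → 228.7 W
1.357×10⁴ BTU/h × 0.293071 → 3976.97 W
877.1 W (already W)
Sum: 2805.32 + 228.7 + 3976.97 + 877.1 = 7888.09 W
In ft·lbf/s: 7888.09 / 1.35582 = 5817.95 ft·lbf/s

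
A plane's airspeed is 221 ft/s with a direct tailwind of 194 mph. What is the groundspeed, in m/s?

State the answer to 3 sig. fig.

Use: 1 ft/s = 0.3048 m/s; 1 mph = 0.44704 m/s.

154 m/s

221 ft/s × 0.3048 = 67.3608 m/s
194 mph × 0.44704 = 86.7258 m/s
Sum: 67.3608 + 86.7258 = 154.087 m/s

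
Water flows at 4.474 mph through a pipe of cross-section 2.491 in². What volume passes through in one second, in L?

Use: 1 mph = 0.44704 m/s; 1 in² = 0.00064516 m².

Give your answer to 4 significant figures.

3.214 L

4.474 mph × 0.44704 = 2.00006 m/s
2.491 in² × 0.00064516 = 0.00160709 m²
V = v × A × t = 2.00006 m/s × 0.00160709 m² × 1 s = 0.00321428 m³
0.00321428 m³ ÷ (0.001 m³/L) = 3.21428 L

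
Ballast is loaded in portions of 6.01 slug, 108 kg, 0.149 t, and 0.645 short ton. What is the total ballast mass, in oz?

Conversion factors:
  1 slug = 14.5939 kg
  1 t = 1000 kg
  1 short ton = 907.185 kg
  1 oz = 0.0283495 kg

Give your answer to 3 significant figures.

6.01 slug × 14.5939 → 87.7093 kg
108 kg (already kg)
0.149 t × 1000 → 149 kg
0.645 short ton × 907.185 → 585.134 kg
Combined: 87.7093 + 108 + 149 + 585.134 = 929.843 kg
In oz: 929.843 / 0.0283495 = 32799.3 oz

3.28×10⁴ oz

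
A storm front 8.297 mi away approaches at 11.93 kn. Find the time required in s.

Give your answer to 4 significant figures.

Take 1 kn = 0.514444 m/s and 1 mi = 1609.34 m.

2176 s

8.297 mi × 1609.34 = 13352.7 m
11.93 kn × 0.514444 = 6.13732 m/s
t = d / v = 13352.7 m / 6.13732 m/s = 2175.66 s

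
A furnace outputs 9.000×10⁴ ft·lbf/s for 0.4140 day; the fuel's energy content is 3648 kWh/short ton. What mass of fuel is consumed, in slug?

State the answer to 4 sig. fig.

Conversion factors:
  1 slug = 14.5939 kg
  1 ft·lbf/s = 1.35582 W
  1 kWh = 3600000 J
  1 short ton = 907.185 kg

20.66 slug

9.000×10⁴ ft·lbf/s → 122024 W
0.4140 day → 35769.6 s
E = P × t = 122024 × 35769.6 = 4.36475×10⁹ J
3648 kWh/short ton → 1.44764×10⁷ J/kg
m = E / e_s = 4.36475×10⁹ / 1.44764×10⁷ = 301.508 kg
In slug: 301.508 / 14.5939 = 20.6599 slug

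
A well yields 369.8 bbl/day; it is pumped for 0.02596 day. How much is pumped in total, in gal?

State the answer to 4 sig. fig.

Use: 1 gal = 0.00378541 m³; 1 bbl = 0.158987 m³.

403.2 gal

369.8 bbl/day → 6.80479×10⁻⁴ m³/s
0.02596 day → 2242.94 s
V = Q × t = 6.80479×10⁻⁴ × 2242.94 = 1.52627 m³
In gal: 1.52627 / 0.00378541 = 403.198 gal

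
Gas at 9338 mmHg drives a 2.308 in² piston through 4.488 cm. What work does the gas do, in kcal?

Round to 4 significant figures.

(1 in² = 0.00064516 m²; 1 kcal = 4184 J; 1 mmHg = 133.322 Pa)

0.01988 kcal

9338 mmHg → 1.24496×10⁶ Pa
2.308 in² → 0.00148903 m²
F = P × A = 1.24496×10⁶ × 0.00148903 = 1853.78 N
4.488 cm → 0.04488 m
W = F × d = 1853.78 × 0.04488 = 83.1976 J
In kcal: 83.1976 / 4184 = 0.0198847 kcal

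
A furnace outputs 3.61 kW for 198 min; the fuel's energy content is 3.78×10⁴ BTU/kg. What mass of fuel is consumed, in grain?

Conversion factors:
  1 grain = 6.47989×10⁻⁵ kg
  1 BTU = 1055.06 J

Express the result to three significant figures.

1.66×10⁴ grain

3.61 kW → 3610 W
198 min → 11880 s
E = P × t = 3610 × 11880 = 4.28868×10⁷ J
3.78×10⁴ BTU/kg → 3.98813×10⁷ J/kg
m = E / e_s = 4.28868×10⁷ / 3.98813×10⁷ = 1.07536 kg
In grain: 1.07536 / 6.47989×10⁻⁵ = 16595.3 grain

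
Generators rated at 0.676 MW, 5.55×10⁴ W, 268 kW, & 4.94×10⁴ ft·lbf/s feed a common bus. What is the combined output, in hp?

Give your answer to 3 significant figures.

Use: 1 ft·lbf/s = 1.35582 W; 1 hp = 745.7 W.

0.676 MW × 1000000 = 676000 W
5.55×10⁴ W (already W)
268 kW × 1000 = 268000 W
4.94×10⁴ ft·lbf/s × 1.35582 = 66977.5 W
Sum: 676000 + 55500 + 268000 + 66977.5 = 1.06648×10⁶ W
In hp: 1.06648×10⁶ / 745.7 = 1430.17 hp

1430 hp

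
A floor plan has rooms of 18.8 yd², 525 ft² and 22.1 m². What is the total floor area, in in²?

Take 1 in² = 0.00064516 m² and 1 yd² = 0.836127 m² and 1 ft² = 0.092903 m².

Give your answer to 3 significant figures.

1.34×10⁵ in²

18.8 yd² × 0.836127 = 15.7192 m²
525 ft² × 0.092903 = 48.7741 m²
22.1 m² (already m²)
Total: 15.7192 + 48.7741 + 22.1 = 86.5933 m²
In in²: 86.5933 / 0.00064516 = 134220 in²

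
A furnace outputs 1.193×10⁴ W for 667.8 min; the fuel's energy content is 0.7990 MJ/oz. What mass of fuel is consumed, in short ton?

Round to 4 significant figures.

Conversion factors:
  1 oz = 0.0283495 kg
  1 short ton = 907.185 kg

0.01870 short ton

667.8 min → 40068 s
E = P × t = 11930 × 40068 = 4.78011×10⁸ J
0.7990 MJ/oz → 2.81839×10⁷ J/kg
m = E / e_s = 4.78011×10⁸ / 2.81839×10⁷ = 16.9604 kg
In short ton: 16.9604 / 907.185 = 0.0186956 short ton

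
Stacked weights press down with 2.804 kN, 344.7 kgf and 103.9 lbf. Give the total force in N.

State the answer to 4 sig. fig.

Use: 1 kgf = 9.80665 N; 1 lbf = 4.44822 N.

6647 N

2.804 kN × 1000 = 2804 N
344.7 kgf × 9.80665 = 3380.35 N
103.9 lbf × 4.44822 = 462.17 N
Sum: 2804 + 3380.35 + 462.17 = 6646.52 N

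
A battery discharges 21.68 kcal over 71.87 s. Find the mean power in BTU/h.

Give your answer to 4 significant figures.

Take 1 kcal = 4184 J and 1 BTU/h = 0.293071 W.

4307 BTU/h

21.68 kcal × 4184 → 90709.1 J
P = E / t = 90709.1 J / 71.87 s = 1262.13 W
1262.13 W ÷ (0.293071 W/BTU/h) = 4306.57 BTU/h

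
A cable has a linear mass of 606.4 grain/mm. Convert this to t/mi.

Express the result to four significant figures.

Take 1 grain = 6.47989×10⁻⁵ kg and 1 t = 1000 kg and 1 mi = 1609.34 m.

606.4 grain/mm × 6.47989×10⁻⁵ kg/grain ÷ 0.001 m/mm = 39.2941 kg/m
39.2941 kg/m ÷ 1000 kg/t × 1609.34 m/mi = 63.2376 t/mi

63.24 t/mi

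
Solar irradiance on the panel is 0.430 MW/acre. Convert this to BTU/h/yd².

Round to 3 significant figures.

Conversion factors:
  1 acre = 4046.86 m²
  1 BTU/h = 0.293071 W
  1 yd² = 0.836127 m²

303 BTU/h/yd²

0.430 MW/acre × 1000000 W/MW ÷ 4046.86 m²/acre = 106.255 W/m²
106.255 W/m² ÷ 0.293071 W/BTU/h × 0.836127 m²/yd² = 303.144 BTU/h/yd²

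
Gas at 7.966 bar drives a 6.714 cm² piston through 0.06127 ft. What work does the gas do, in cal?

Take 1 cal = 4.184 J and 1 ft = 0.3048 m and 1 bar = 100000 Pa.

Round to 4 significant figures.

2.387 cal

7.966 bar → 796600 Pa
6.714 cm² → 6.714×10⁻⁴ m²
F = P × A = 796600 × 6.714×10⁻⁴ = 534.837 N
0.06127 ft → 0.0186751 m
W = F × d = 534.837 × 0.0186751 = 9.98813 J
In cal: 9.98813 / 4.184 = 2.38722 cal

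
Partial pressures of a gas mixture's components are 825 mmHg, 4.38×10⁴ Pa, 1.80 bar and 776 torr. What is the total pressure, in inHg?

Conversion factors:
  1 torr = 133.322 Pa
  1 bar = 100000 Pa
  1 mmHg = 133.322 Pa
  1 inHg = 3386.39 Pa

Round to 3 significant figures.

825 mmHg × 133.322 = 109991 Pa
4.38×10⁴ Pa (already Pa)
1.80 bar × 100000 = 180000 Pa
776 torr × 133.322 = 103458 Pa
Combined: 109991 + 43800 + 180000 + 103458 = 437249 Pa
In inHg: 437249 / 3386.39 = 129.12 inHg

129 inHg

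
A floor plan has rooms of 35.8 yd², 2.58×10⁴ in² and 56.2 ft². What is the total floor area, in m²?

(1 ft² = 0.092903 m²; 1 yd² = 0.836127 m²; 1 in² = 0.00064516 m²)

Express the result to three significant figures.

35.8 yd² × 0.836127 = 29.9333 m²
2.58×10⁴ in² × 0.00064516 = 16.6451 m²
56.2 ft² × 0.092903 = 5.22115 m²
Total: 29.9333 + 16.6451 + 5.22115 = 51.7995 m²

51.8 m²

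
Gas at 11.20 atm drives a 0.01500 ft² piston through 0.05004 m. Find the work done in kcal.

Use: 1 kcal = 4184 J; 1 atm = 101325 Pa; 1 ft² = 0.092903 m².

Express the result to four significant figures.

11.20 atm → 1.13484×10⁶ Pa
0.01500 ft² → 0.00139354 m²
F = P × A = 1.13484×10⁶ × 0.00139354 = 1581.44 N
W = F × d = 1581.44 × 0.05004 = 79.1353 J
In kcal: 79.1353 / 4184 = 0.0189138 kcal

0.01891 kcal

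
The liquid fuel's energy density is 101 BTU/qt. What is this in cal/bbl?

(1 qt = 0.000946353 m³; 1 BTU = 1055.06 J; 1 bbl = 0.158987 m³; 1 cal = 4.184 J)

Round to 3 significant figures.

101 BTU/qt × 1055.06 J/BTU ÷ 0.000946353 m³/qt = 1.12602×10⁸ J/m³
1.12602×10⁸ J/m³ ÷ 4.184 J/cal × 0.158987 m³/bbl = 4.27874×10⁶ cal/bbl

4.28×10⁶ cal/bbl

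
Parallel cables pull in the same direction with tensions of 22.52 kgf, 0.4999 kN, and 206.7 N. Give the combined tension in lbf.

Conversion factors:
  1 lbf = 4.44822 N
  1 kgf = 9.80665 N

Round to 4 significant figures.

22.52 kgf × 9.80665 = 220.846 N
0.4999 kN × 1000 = 499.9 N
206.7 N (already N)
Combined: 220.846 + 499.9 + 206.7 = 927.446 N
In lbf: 927.446 / 4.44822 = 208.498 lbf

208.5 lbf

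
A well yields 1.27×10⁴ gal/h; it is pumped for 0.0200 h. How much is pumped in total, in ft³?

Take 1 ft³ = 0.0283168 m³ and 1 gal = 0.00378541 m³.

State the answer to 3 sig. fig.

34.0 ft³

1.27×10⁴ gal/h → 0.0133541 m³/s
0.0200 h → 72 s
V = Q × t = 0.0133541 × 72 = 0.961495 m³
In ft³: 0.961495 / 0.0283168 = 33.9549 ft³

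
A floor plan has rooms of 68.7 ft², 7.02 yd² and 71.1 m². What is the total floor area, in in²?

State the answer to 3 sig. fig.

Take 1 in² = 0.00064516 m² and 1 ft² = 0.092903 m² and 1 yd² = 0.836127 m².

1.29×10⁵ in²

68.7 ft² × 0.092903 = 6.38244 m²
7.02 yd² × 0.836127 = 5.86961 m²
71.1 m² (already m²)
Sum: 6.38244 + 5.86961 + 71.1 = 83.352 m²
In in²: 83.352 / 0.00064516 = 129196 in²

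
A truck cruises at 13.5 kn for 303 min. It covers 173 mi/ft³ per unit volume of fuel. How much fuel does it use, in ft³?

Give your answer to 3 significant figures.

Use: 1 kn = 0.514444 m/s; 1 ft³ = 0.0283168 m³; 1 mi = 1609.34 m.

0.453 ft³

13.5 kn → 6.94499 m/s
303 min → 18180 s
d = v × t = 6.94499 × 18180 = 126260 m
173 mi/ft³ → 9.83218×10⁶ m/m³
V = d / (distance per unit fuel) = 126260 / 9.83218×10⁶ = 0.0128415 m³
In ft³: 0.0128415 / 0.0283168 = 0.453494 ft³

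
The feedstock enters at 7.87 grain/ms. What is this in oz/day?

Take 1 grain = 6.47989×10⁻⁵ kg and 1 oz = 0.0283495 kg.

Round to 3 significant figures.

1.55×10⁶ oz/day

7.87 grain/ms × 6.47989×10⁻⁵ kg/grain ÷ 0.001 s/ms = 0.509967 kg/s
0.509967 kg/s ÷ 0.0283495 kg/oz × 86400 s/day = 1.55421×10⁶ oz/day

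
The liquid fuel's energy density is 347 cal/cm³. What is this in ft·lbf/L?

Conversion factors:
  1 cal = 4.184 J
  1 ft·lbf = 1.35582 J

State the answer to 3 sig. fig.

347 cal/cm³ × 4.184 J/cal ÷ 10⁻⁶ m³/cm³ = 1.45185×10⁹ J/m³
1.45185×10⁹ J/m³ ÷ 1.35582 J/ft·lbf × 0.001 m³/L = 1.07083×10⁶ ft·lbf/L

1.07×10⁶ ft·lbf/L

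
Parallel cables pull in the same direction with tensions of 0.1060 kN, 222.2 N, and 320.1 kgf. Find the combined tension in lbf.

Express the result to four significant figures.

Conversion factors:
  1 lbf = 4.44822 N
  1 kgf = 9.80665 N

0.1060 kN × 1000 = 106 N
222.2 N (already N)
320.1 kgf × 9.80665 = 3139.11 N
Sum: 106 + 222.2 + 3139.11 = 3467.31 N
In lbf: 3467.31 / 4.44822 = 779.483 lbf

779.5 lbf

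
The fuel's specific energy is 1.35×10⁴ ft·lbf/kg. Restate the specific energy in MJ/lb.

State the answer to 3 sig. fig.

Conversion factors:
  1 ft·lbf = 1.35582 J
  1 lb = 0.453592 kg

1.35×10⁴ ft·lbf/kg × 1.35582 J/ft·lbf = 18303.6 J/kg
18303.6 J/kg ÷ 1000000 J/MJ × 0.453592 kg/lb = 0.00830237 MJ/lb

0.00830 MJ/lb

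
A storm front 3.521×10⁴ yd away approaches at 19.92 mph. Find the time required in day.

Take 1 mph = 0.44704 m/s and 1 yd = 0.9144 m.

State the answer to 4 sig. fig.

0.04185 day

3.521×10⁴ yd × 0.9144 → 32196 m
19.92 mph × 0.44704 → 8.90504 m/s
t = d / v = 32196 m / 8.90504 m/s = 3615.48 s
3615.48 s ÷ (86400 s/day) = 0.0418458 day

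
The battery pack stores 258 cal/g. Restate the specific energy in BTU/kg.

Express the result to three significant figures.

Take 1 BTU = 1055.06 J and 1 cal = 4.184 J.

258 cal/g × 4.184 J/cal ÷ 0.001 kg/g = 1.07947×10⁶ J/kg
1.07947×10⁶ J/kg ÷ 1055.06 J/BTU = 1023.14 BTU/kg

1020 BTU/kg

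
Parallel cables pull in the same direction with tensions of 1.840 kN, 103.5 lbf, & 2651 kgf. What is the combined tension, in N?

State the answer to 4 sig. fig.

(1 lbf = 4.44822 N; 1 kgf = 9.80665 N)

1.840 kN × 1000 → 1840 N
103.5 lbf × 4.44822 → 460.391 N
2651 kgf × 9.80665 → 25997.4 N
Total: 1840 + 460.391 + 25997.4 = 28297.8 N

2.830×10⁴ N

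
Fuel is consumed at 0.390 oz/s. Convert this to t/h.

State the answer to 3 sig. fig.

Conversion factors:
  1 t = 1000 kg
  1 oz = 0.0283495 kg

0.390 oz/s × 0.0283495 kg/oz = 0.0110563 kg/s
0.0110563 kg/s ÷ 1000 kg/t × 3600 s/h = 0.0398027 t/h

0.0398 t/h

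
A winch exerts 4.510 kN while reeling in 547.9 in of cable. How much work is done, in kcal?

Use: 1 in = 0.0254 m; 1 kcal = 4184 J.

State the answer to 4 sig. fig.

4.510 kN × 1000 → 4510 N
547.9 in × 0.0254 → 13.9167 m
W = F × d = 4510 N × 13.9167 m = 62764.3 J
62764.3 J ÷ (4184 J/kcal) = 15.001 kcal

15.00 kcal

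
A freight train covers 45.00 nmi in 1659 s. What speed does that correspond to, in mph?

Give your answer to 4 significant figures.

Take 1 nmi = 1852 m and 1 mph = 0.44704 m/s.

45.00 nmi × 1852 → 83340 m
v = d / t = 83340 m / 1659 s = 50.2351 m/s
50.2351 m/s ÷ (0.44704 m/s/mph) = 112.373 mph

112.4 mph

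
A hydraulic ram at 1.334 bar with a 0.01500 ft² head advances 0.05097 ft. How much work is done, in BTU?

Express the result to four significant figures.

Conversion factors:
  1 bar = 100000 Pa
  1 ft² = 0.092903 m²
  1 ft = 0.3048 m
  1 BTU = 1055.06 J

0.002737 BTU

1.334 bar → 133400 Pa
0.01500 ft² → 0.00139354 m²
F = P × A = 133400 × 0.00139354 = 185.898 N
0.05097 ft → 0.0155357 m
W = F × d = 185.898 × 0.0155357 = 2.88806 J
In BTU: 2.88806 / 1055.06 = 0.00273734 BTU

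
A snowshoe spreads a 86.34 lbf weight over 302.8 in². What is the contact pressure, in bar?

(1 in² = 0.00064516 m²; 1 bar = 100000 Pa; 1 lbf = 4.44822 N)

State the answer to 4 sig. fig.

86.34 lbf × 4.44822 = 384.059 N
302.8 in² × 0.00064516 = 0.195354 m²
P = F / A = 384.059 N / 0.195354 m² = 1965.96 Pa
1965.96 Pa ÷ (100000 Pa/bar) = 0.0196596 bar

0.01966 bar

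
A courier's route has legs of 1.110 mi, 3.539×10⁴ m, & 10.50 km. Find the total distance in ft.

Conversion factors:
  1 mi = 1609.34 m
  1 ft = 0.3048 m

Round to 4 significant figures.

1.564×10⁵ ft

1.110 mi × 1609.34 = 1786.37 m
3.539×10⁴ m (already m)
10.50 km × 1000 = 10500 m
Sum: 1786.37 + 35390 + 10500 = 47676.4 m
In ft: 47676.4 / 0.3048 = 156419 ft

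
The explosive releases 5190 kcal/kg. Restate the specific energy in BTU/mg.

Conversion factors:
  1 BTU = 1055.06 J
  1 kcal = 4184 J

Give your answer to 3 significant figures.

5190 kcal/kg × 4184 J/kcal = 2.1715×10⁷ J/kg
2.1715×10⁷ J/kg ÷ 1055.06 J/BTU × 10⁻⁶ kg/mg = 0.0205818 BTU/mg

0.0206 BTU/mg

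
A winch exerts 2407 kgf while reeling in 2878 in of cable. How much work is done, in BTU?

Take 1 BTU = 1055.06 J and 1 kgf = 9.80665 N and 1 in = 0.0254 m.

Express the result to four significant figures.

2407 kgf × 9.80665 = 23604.6 N
2878 in × 0.0254 = 73.1012 m
W = F × d = 23604.6 N × 73.1012 m = 1.72552×10⁶ J
1.72552×10⁶ J ÷ (1055.06 J/BTU) = 1635.47 BTU

1635 BTU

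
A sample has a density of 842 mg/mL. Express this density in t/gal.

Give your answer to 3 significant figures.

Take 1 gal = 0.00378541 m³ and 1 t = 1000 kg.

0.00319 t/gal

842 mg/mL × 10⁻⁶ kg/mg ÷ 10⁻⁶ m³/mL = 842 kg/m³
842 kg/m³ ÷ 1000 kg/t × 0.00378541 m³/gal = 0.00318732 t/gal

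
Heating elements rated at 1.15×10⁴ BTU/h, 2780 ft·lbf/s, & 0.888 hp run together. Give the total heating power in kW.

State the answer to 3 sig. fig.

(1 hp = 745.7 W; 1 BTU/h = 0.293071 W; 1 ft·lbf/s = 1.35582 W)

7.80 kW

1.15×10⁴ BTU/h × 0.293071 = 3370.32 W
2780 ft·lbf/s × 1.35582 = 3769.18 W
0.888 hp × 745.7 = 662.182 W
Total: 3370.32 + 3769.18 + 662.182 = 7801.68 W
In kW: 7801.68 / 1000 = 7.80168 kW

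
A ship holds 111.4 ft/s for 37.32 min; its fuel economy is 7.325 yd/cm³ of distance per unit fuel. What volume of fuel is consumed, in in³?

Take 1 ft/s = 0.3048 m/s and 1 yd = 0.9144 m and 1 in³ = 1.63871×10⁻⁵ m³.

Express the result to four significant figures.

692.7 in³

111.4 ft/s → 33.9547 m/s
37.32 min → 2239.2 s
d = v × t = 33.9547 × 2239.2 = 76031.4 m
7.325 yd/cm³ → 6.69798×10⁶ m/m³
V = d / (distance per unit fuel) = 76031.4 / 6.69798×10⁶ = 0.0113514 m³
In in³: 0.0113514 / 1.63871×10⁻⁵ = 692.703 in³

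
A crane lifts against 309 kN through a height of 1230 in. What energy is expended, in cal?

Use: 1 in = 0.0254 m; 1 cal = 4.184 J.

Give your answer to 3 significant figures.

2.31×10⁶ cal

309 kN × 1000 = 309000 N
1230 in × 0.0254 = 31.242 m
W = F × d = 309000 N × 31.242 m = 9.65378×10⁶ J
9.65378×10⁶ J ÷ (4.184 J/cal) = 2.30731×10⁶ cal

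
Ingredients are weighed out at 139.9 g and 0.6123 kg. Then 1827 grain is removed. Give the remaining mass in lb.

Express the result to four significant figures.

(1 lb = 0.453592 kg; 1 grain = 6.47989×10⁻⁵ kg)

139.9 g × 0.001 = 0.1399 kg
0.6123 kg (already kg)
1827 grain × 6.47989×10⁻⁵ = 0.118388 kg
Sum: 0.1399 + 0.6123 − 0.118388 = 0.633812 kg
In lb: 0.633812 / 0.453592 = 1.39732 lb

1.397 lb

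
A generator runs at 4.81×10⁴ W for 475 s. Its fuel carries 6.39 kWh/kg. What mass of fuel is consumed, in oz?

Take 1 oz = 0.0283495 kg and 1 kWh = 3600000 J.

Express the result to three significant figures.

35.0 oz

E = P × t = 48100 × 475 = 2.28475×10⁷ J
6.39 kWh/kg → 2.3004×10⁷ J/kg
m = E / e_s = 2.28475×10⁷ / 2.3004×10⁷ = 0.993197 kg
In oz: 0.993197 / 0.0283495 = 35.034 oz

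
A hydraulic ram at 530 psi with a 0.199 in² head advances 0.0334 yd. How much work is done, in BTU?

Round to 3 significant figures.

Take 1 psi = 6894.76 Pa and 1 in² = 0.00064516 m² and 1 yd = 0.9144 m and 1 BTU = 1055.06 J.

0.0136 BTU

530 psi → 3.65422×10⁶ Pa
0.199 in² → 1.28387×10⁻⁴ m²
F = P × A = 3.65422×10⁶ × 1.28387×10⁻⁴ = 469.154 N
0.0334 yd → 0.030541 m
W = F × d = 469.154 × 0.030541 = 14.3284 J
In BTU: 14.3284 / 1055.06 = 0.0135806 BTU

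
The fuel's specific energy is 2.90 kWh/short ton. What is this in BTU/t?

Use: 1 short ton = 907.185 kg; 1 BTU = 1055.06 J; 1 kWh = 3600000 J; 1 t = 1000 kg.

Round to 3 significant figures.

2.90 kWh/short ton × 3600000 J/kWh ÷ 907.185 kg/short ton = 11508.1 J/kg
11508.1 J/kg ÷ 1055.06 J/BTU × 1000 kg/t = 10907.5 BTU/t

1.09×10⁴ BTU/t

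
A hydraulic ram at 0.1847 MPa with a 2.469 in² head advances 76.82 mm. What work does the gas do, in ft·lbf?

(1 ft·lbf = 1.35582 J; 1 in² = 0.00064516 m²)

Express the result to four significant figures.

0.1847 MPa → 184700 Pa
2.469 in² → 0.0015929 m²
F = P × A = 184700 × 0.0015929 = 294.209 N
76.82 mm → 0.07682 m
W = F × d = 294.209 × 0.07682 = 22.6011 J
In ft·lbf: 22.6011 / 1.35582 = 16.6697 ft·lbf

16.67 ft·lbf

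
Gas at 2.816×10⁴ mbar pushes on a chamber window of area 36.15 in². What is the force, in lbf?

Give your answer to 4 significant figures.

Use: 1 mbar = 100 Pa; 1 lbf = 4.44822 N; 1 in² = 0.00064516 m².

2.816×10⁴ mbar × 100 = 2.816×10⁶ Pa
36.15 in² × 0.00064516 = 0.0233225 m²
F = P × A = 2.816×10⁶ Pa × 0.0233225 m² = 65676.2 N
65676.2 N ÷ (4.44822 N/lbf) = 14764.6 lbf

1.476×10⁴ lbf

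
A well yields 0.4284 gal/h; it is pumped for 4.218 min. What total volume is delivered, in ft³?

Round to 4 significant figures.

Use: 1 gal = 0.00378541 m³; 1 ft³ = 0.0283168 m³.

0.004026 ft³

0.4284 gal/h → 4.50464×10⁻⁷ m³/s
4.218 min → 253.08 s
V = Q × t = 4.50464×10⁻⁷ × 253.08 = 1.14003×10⁻⁴ m³
In ft³: 1.14003×10⁻⁴ / 0.0283168 = 0.00402598 ft³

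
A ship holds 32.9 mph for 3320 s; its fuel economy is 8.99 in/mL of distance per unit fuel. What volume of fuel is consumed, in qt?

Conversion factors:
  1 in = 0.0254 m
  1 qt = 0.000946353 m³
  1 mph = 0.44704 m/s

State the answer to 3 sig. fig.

32.9 mph → 14.7076 m/s
d = v × t = 14.7076 × 3320 = 48829.2 m
8.99 in/mL → 228346 m/m³
V = d / (distance per unit fuel) = 48829.2 / 228346 = 0.213839 m³
In qt: 0.213839 / 0.000946353 = 225.961 qt

226 qt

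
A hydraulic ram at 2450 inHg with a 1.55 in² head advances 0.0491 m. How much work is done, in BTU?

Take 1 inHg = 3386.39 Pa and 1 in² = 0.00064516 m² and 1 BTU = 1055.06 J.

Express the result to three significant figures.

2450 inHg → 8.29666×10⁶ Pa
1.55 in² → 9.99998×10⁻⁴ m²
F = P × A = 8.29666×10⁶ × 9.99998×10⁻⁴ = 8296.64 N
W = F × d = 8296.64 × 0.0491 = 407.365 J
In BTU: 407.365 / 1055.06 = 0.386106 BTU

0.386 BTU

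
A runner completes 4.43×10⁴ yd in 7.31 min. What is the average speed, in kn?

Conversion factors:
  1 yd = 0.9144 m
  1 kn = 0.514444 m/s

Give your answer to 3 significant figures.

180 kn

4.43×10⁴ yd × 0.9144 → 40507.9 m
7.31 min × 60 → 438.6 s
v = d / t = 40507.9 m / 438.6 s = 92.3573 m/s
92.3573 m/s ÷ (0.514444 m/s/kn) = 179.528 kn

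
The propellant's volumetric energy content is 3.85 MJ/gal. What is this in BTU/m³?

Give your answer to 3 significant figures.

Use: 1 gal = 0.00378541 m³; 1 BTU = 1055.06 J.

3.85 MJ/gal × 1000000 J/MJ ÷ 0.00378541 m³/gal = 1.01706×10⁹ J/m³
1.01706×10⁹ J/m³ ÷ 1055.06 J/BTU = 963983 BTU/m³

9.64×10⁵ BTU/m³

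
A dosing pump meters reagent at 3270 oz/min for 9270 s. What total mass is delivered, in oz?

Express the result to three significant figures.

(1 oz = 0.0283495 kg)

5.05×10⁵ oz

3270 oz/min → 1.54505 kg/s
m = ṁ × t = 1.54505 × 9270 = 14322.6 kg
In oz: 14322.6 / 0.0283495 = 505215 oz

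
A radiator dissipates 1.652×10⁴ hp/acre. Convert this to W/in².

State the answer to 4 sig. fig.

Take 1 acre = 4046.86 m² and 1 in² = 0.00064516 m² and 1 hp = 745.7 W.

1.652×10⁴ hp/acre × 745.7 W/hp ÷ 4046.86 m²/acre = 3044.08 W/m²
3044.08 W/m² × 0.00064516 m²/in² = 1.96392 W/in²

1.964 W/in²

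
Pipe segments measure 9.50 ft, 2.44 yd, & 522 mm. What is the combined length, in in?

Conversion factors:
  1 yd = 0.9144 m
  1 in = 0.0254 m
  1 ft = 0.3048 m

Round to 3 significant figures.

9.50 ft × 0.3048 = 2.8956 m
2.44 yd × 0.9144 = 2.23114 m
522 mm × 0.001 = 0.522 m
Total: 2.8956 + 2.23114 + 0.522 = 5.64874 m
In in: 5.64874 / 0.0254 = 222.391 in

222 in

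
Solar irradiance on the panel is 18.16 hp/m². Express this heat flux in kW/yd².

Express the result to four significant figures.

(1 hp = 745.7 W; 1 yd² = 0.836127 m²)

11.32 kW/yd²

18.16 hp/m² × 745.7 W/hp = 13541.9 W/m²
13541.9 W/m² ÷ 1000 W/kW × 0.836127 m²/yd² = 11.3227 kW/yd²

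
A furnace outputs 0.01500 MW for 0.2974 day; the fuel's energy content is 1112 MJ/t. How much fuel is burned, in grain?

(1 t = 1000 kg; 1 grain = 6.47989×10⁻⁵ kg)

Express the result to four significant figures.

5.349×10⁶ grain

0.01500 MW → 15000 W
0.2974 day → 25695.4 s
E = P × t = 15000 × 25695.4 = 3.85431×10⁸ J
1112 MJ/t → 1.112×10⁶ J/kg
m = E / e_s = 3.85431×10⁸ / 1.112×10⁶ = 346.611 kg
In grain: 346.611 / 6.47989×10⁻⁵ = 5.34903×10⁶ grain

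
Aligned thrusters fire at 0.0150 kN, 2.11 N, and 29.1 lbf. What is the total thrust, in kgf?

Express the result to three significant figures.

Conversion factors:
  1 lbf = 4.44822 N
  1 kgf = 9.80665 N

14.9 kgf

0.0150 kN × 1000 → 15 N
2.11 N (already N)
29.1 lbf × 4.44822 → 129.443 N
Combined: 15 + 2.11 + 129.443 = 146.553 N
In kgf: 146.553 / 9.80665 = 14.9442 kgf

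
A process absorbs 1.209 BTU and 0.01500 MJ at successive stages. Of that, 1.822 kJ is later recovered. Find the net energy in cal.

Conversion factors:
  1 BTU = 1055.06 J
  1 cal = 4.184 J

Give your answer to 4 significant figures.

1.209 BTU × 1055.06 = 1275.57 J
0.01500 MJ × 1000000 = 15000 J
1.822 kJ × 1000 = 1822 J
Net: 1275.57 + 15000 − 1822 = 14453.6 J
In cal: 14453.6 / 4.184 = 3454.49 cal

3454 cal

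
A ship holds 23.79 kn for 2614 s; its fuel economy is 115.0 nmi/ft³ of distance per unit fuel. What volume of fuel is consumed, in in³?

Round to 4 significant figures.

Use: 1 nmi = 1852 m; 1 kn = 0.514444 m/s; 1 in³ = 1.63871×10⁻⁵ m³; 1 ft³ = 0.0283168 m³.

259.6 in³

23.79 kn → 12.2386 m/s
d = v × t = 12.2386 × 2614 = 31991.7 m
115.0 nmi/ft³ → 7.52133×10⁶ m/m³
V = d / (distance per unit fuel) = 31991.7 / 7.52133×10⁶ = 0.00425346 m³
In in³: 0.00425346 / 1.63871×10⁻⁵ = 259.561 in³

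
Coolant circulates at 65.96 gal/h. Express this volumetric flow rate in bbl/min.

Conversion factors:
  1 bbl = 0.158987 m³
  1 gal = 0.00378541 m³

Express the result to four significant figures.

65.96 gal/h × 0.00378541 m³/gal ÷ 3600 s/h = 6.93571×10⁻⁵ m³/s
6.93571×10⁻⁵ m³/s ÷ 0.158987 m³/bbl × 60 s/min = 0.0261746 bbl/min

0.02617 bbl/min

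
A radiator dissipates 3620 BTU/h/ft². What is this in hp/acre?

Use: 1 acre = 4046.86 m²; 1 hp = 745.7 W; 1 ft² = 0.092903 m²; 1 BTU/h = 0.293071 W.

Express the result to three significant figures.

6.20×10⁴ hp/acre

3620 BTU/h/ft² × 0.293071 W/BTU/h ÷ 0.092903 m²/ft² = 11419.6 W/m²
11419.6 W/m² ÷ 745.7 W/hp × 4046.86 m²/acre = 61973.3 hp/acre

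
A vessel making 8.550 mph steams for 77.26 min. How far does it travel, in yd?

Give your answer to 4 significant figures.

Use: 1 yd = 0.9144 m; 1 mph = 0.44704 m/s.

8.550 mph × 0.44704 → 3.82219 m/s
77.26 min × 60 → 4635.6 s
d = v × t = 3.82219 m/s × 4635.6 s = 17718.1 m
17718.1 m ÷ (0.9144 m/yd) = 19376.7 yd

1.938×10⁴ yd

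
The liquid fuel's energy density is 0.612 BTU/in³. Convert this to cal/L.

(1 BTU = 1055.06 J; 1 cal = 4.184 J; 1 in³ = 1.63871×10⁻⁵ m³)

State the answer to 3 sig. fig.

9420 cal/L

0.612 BTU/in³ × 1055.06 J/BTU ÷ 1.63871×10⁻⁵ m³/in³ = 3.94027×10⁷ J/m³
3.94027×10⁷ J/m³ ÷ 4.184 J/cal × 0.001 m³/L = 9417.47 cal/L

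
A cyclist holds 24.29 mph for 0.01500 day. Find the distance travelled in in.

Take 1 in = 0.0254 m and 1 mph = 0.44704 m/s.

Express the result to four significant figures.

24.29 mph × 0.44704 → 10.8586 m/s
0.01500 day × 86400 → 1296 s
d = v × t = 10.8586 m/s × 1296 s = 14072.7 m
14072.7 m ÷ (0.0254 m/in) = 554043 in

5.540×10⁵ in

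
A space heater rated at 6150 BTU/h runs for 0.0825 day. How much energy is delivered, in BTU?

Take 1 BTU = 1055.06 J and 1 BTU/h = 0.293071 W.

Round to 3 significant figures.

6150 BTU/h × 0.293071 → 1802.39 W
0.0825 day × 86400 → 7128 s
E = P × t = 1802.39 W × 7128 s = 1.28474×10⁷ J
1.28474×10⁷ J ÷ (1055.06 J/BTU) = 12176.9 BTU

1.22×10⁴ BTU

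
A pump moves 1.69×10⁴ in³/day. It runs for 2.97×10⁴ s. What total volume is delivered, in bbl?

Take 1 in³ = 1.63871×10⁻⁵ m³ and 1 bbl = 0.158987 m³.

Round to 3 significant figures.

1.69×10⁴ in³/day → 3.20535×10⁻⁶ m³/s
V = Q × t = 3.20535×10⁻⁶ × 29700 = 0.0951989 m³
In bbl: 0.0951989 / 0.158987 = 0.598784 bbl

0.599 bbl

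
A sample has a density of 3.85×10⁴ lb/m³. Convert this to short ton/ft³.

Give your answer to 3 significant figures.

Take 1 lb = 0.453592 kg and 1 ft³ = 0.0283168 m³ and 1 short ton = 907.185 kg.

3.85×10⁴ lb/m³ × 0.453592 kg/lb = 17463.3 kg/m³
17463.3 kg/m³ ÷ 907.185 kg/short ton × 0.0283168 m³/ft³ = 0.545098 short ton/ft³

0.545 short ton/ft³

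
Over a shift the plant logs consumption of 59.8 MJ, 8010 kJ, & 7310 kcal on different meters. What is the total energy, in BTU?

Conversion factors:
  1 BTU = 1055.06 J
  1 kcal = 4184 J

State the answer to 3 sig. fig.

9.33×10⁴ BTU

59.8 MJ × 1000000 = 5.98×10⁷ J
8010 kJ × 1000 = 8.01×10⁶ J
7310 kcal × 4184 = 3.0585×10⁷ J
Sum: 5.98×10⁷ + 8.01×10⁶ + 3.0585×10⁷ = 9.8395×10⁷ J
In BTU: 9.8395×10⁷ / 1055.06 = 93260.1 BTU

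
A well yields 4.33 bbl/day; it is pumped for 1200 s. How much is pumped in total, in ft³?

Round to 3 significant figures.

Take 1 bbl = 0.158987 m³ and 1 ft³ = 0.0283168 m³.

4.33 bbl/day → 7.96775×10⁻⁶ m³/s
V = Q × t = 7.96775×10⁻⁶ × 1200 = 0.0095613 m³
In ft³: 0.0095613 / 0.0283168 = 0.337655 ft³

0.338 ft³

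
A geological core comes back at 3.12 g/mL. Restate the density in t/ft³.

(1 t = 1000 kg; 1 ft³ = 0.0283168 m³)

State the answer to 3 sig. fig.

0.0883 t/ft³

3.12 g/mL × 0.001 kg/g ÷ 10⁻⁶ m³/mL = 3120 kg/m³
3120 kg/m³ ÷ 1000 kg/t × 0.0283168 m³/ft³ = 0.0883484 t/ft³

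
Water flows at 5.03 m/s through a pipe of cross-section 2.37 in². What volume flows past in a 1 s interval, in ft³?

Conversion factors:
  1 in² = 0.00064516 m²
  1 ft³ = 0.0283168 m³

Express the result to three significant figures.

2.37 in² × 0.00064516 = 0.00152903 m²
V = v × A × t = 5.03 m/s × 0.00152903 m² × 1 s = 0.00769102 m³
0.00769102 m³ ÷ (0.0283168 m³/ft³) = 0.271606 ft³

0.272 ft³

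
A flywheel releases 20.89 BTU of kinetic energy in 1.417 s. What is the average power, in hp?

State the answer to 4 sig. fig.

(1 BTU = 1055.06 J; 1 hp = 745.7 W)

20.89 BTU × 1055.06 → 22040.2 J
P = E / t = 22040.2 J / 1.417 s = 15554.1 W
15554.1 W ÷ (745.7 W/hp) = 20.8584 hp

20.86 hp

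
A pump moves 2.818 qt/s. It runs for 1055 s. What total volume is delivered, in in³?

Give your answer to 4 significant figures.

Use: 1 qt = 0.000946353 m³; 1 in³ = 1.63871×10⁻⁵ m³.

1.717×10⁵ in³

2.818 qt/s → 0.00266682 m³/s
V = Q × t = 0.00266682 × 1055 = 2.8135 m³
In in³: 2.8135 / 1.63871×10⁻⁵ = 171690 in³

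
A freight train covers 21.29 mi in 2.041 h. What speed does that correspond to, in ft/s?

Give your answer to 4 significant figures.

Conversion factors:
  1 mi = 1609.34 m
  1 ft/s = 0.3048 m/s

15.30 ft/s

21.29 mi × 1609.34 = 34262.8 m
2.041 h × 3600 = 7347.6 s
v = d / t = 34262.8 m / 7347.6 s = 4.66313 m/s
4.66313 m/s ÷ (0.3048 m/s/ft/s) = 15.299 ft/s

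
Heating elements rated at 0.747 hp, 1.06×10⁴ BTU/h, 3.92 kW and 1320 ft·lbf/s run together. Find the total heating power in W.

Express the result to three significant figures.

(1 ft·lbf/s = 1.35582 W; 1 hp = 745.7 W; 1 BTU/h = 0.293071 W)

9370 W

0.747 hp × 745.7 → 557.038 W
1.06×10⁴ BTU/h × 0.293071 → 3106.55 W
3.92 kW × 1000 → 3920 W
1320 ft·lbf/s × 1.35582 → 1789.68 W
Total: 557.038 + 3106.55 + 3920 + 1789.68 = 9373.27 W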